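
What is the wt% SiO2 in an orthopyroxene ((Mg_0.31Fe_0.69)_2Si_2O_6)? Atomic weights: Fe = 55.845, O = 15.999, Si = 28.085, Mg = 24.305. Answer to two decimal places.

49.19 wt%

Formula mass = 244.299 g/mol.
2 Si → 2.0000 mol SiO2 per formula unit; M(SiO2) = 60.083, so SiO2 mass = 120.166 g.
120.166/244.299 × 100 = 49.19 wt%.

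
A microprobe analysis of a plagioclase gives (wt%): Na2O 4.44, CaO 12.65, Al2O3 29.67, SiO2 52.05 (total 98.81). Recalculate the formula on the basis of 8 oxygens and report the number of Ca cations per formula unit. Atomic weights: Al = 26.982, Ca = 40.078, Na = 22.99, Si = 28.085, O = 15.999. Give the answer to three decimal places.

Na2O (M=61.979): mol = 0.07164; Na = 0.14328, O = 0.07164.
CaO (M=56.077): mol = 0.22558; Ca = 0.22558, O = 0.22558.
Al2O3 (M=101.961): mol = 0.29099; Al = 0.58198, O = 0.87297.
SiO2 (M=60.083): mol = 0.86630; Si = 0.86630, O = 1.73260.
ΣO = 2.90279; factor = 8/ΣO = 2.75597.
Ca apfu = 0.22558 × 2.75597 = 0.622.

0.622 Ca apfu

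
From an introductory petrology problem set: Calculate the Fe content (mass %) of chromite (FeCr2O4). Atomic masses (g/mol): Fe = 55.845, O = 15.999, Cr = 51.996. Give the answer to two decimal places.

24.95 mass %

M(FeCr2O4) = 223.833 g/mol.
Fe contributes 1 × 55.845 = 55.845 g per mole.
55.845/223.833 = 0.2495 → 24.95%.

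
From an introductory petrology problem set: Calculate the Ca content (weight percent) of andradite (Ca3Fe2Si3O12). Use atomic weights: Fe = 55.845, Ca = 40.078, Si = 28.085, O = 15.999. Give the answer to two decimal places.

23.66 weight percent

Formula mass = 3*40.078 + 2*55.845 + 3*28.085 + 12*15.999 = 508.167 g/mol, of which 120.234 g is Ca.
So Ca makes up 120.234/508.167 = 0.2366 of the mass, i.e. 23.66%.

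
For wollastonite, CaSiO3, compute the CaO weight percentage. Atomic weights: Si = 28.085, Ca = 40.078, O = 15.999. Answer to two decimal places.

48.28 wt%

M(CaSiO3) = 116.160 g/mol; M(CaO) = 56.077 g/mol.
Moles CaO per formula unit = 1 Ca ÷ 1 = 1.0000.
CaO fraction = (1.0000 × 56.077) / 116.160 = 56.077/116.160 = 0.4828.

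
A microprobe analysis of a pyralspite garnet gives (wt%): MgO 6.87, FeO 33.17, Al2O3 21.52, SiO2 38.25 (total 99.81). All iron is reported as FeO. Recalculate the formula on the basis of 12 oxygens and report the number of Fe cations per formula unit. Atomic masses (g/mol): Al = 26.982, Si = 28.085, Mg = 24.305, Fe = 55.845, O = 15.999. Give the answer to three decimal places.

6.87 wt% MgO ÷ 40.304 g/mol = 0.17045 mol, giving 0.17045 Mg and 0.17045 O.
33.17 wt% FeO ÷ 71.844 g/mol = 0.46169 mol, giving 0.46169 Fe and 0.46169 O.
21.52 wt% Al2O3 ÷ 101.961 g/mol = 0.21106 mol, giving 0.42212 Al and 0.63318 O.
38.25 wt% SiO2 ÷ 60.083 g/mol = 0.63662 mol, giving 0.63662 Si and 1.27324 O.
Oxygen sums to 2.53856; scaling by 12/2.53856 = 4.72709 puts the formula on 12 O.
Fe: 0.46169 × 4.72709 = 2.182 atoms per formula unit.

2.182 Fe apfu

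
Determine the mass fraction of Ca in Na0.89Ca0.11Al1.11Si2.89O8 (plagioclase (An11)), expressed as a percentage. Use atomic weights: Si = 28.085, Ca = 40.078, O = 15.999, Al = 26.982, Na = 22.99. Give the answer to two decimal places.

1.67 wt%

M(Na0.89Ca0.11Al1.11Si2.89O8) = 263.977 g/mol.
Ca contributes 0.11 × 40.078 = 4.409 g per mole.
4.409/263.977 = 0.0167 → 1.67%.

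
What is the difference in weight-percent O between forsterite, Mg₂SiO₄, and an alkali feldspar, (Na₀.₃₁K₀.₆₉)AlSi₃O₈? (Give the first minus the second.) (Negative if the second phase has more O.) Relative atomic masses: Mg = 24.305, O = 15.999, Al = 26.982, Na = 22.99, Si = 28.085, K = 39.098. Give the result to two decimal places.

M(Mg₂SiO₄) = 140.691 g/mol, so wt% O = 63.996/140.691 × 100 = 45.49%.
M((Na₀.₃₁K₀.₆₉)AlSi₃O₈) = 273.334 g/mol, so wt% O = 127.992/273.334 × 100 = 46.83%.
45.49 − 46.83 = -1.34 pp.

-1.34 percentage points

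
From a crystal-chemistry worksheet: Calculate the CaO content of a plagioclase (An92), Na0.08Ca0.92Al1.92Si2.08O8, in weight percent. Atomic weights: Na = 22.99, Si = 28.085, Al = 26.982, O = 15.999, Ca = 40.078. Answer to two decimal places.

18.63 wt%

Molar mass of Na0.08Ca0.92Al1.92Si2.08O8 = 0.08*22.99 + 0.92*40.078 + 1.92*26.982 + 2.08*28.085 + 8*15.999 = 276.925 g/mol.
Each formula unit contains 0.92 Ca, equivalent to 0.92/1 = 0.9200 mol CaO.
M(CaO) = 1×40.078 + 1×15.999 = 56.077 g/mol.
Mass of CaO per formula unit = 0.9200 × 56.077 = 51.591 g.
CaO wt% = 51.591 / 276.925 × 100 = 18.63%.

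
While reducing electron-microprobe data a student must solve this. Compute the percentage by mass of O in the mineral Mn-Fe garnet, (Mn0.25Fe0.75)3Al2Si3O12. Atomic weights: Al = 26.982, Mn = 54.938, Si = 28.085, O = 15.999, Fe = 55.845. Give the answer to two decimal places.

M((Mn0.25Fe0.75)3Al2Si3O12) = 497.062 g/mol.
O contributes 12 × 15.999 = 191.988 g per mole.
191.988/497.062 = 0.3862 → 38.62%.

38.62 weight percent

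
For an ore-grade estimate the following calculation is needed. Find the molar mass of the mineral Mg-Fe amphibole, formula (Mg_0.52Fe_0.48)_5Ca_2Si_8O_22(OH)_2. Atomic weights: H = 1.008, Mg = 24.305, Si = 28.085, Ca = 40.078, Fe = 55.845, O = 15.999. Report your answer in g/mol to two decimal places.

888.05 g/mol

M = 2.60*24.305 + 2.40*55.845 + 2*40.078 + 8*28.085 + 24*15.999 + 2*1.008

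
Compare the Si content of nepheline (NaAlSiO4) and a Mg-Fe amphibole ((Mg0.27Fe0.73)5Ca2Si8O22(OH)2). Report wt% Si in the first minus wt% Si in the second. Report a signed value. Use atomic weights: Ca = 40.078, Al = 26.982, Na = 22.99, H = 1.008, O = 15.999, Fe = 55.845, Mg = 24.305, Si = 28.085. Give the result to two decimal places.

M(NaAlSiO4) = 142.053 g/mol, so wt% Si = 28.085/142.053 × 100 = 19.77%.
M((Mg0.27Fe0.73)5Ca2Si8O22(OH)2) = 927.474 g/mol, so wt% Si = 224.680/927.474 × 100 = 24.22%.
19.77 − 24.22 = -4.45 pp.

-4.45 percentage points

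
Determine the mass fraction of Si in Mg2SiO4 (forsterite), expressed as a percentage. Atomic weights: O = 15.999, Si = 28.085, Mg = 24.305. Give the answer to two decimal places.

Molar mass of Mg2SiO4: 2*24.305 + 1*28.085 + 4*15.999 = 140.691 g/mol.
Mass of Si per formula unit: 1 × 28.085 = 28.085 g.
Weight fraction Si = 28.085 / 140.691 = 0.1996.

19.96 weight percent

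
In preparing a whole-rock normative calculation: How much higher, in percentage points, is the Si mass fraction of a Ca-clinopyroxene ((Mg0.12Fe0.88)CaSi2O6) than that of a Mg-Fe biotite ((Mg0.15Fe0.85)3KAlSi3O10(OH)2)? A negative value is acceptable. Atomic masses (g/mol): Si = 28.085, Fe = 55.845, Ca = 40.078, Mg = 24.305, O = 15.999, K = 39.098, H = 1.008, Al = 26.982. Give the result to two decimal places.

First mineral: 56.170 g Si in 244.302 g formula = 22.99 wt% Si.
Second mineral: 84.255 g Si in 497.681 g formula = 16.93 wt% Si.
22.99% − 16.93% gives a difference of 6.06 percentage points.

6.06 percentage points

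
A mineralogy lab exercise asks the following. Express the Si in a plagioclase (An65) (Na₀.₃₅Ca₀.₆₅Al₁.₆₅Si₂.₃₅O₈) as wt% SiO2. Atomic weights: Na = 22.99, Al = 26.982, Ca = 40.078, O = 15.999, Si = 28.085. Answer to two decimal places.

51.79 wt%

M(Na₀.₃₅Ca₀.₆₅Al₁.₆₅Si₂.₃₅O₈) = 272.609 g/mol; M(SiO2) = 60.083 g/mol.
Moles SiO2 per formula unit = 2.35 Si ÷ 1 = 2.3500.
SiO2 fraction = (2.3500 × 60.083) / 272.609 = 141.195/272.609 = 0.5179.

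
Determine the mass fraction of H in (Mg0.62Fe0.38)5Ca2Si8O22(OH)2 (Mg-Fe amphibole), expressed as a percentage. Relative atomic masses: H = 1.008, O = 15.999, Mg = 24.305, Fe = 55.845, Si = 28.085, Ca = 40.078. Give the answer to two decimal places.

0.23 weight percent

Formula mass = 3.10·24.305 + 1.90·55.845 + 2·40.078 + 8·28.085 + 24·15.999 + 2·1.008 = 872.279 g/mol, of which 2.016 g is H.
So H makes up 2.016/872.279 = 0.0023 of the mass, i.e. 0.23%.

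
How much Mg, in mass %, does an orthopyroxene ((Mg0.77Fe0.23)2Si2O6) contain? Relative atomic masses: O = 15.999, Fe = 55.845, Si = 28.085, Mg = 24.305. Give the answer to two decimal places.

17.39 mass %

M((Mg0.77Fe0.23)2Si2O6) = 215.282 g/mol.
Mg contributes 1.54 × 24.305 = 37.430 g per mole.
37.430/215.282 = 0.1739 → 17.39%.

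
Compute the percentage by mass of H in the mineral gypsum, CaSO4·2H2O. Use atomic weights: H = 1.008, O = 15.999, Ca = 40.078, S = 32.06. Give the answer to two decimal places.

2.34 weight percent

M(CaSO4·2H2O) = 172.164 g/mol.
H contributes 4 × 1.008 = 4.032 g per mole.
4.032/172.164 = 0.0234 → 2.34%.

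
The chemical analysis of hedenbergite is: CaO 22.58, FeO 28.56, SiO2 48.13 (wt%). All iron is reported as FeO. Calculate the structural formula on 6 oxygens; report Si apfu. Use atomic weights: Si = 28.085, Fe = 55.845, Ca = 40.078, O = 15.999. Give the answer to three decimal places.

2.001 Si apfu

22.58 wt% CaO ÷ 56.077 g/mol = 0.40266 mol, giving 0.40266 Ca and 0.40266 O.
28.56 wt% FeO ÷ 71.844 g/mol = 0.39753 mol, giving 0.39753 Fe and 0.39753 O.
48.13 wt% SiO2 ÷ 60.083 g/mol = 0.80106 mol, giving 0.80106 Si and 1.60212 O.
Oxygen sums to 2.40231; scaling by 6/2.40231 = 2.49760 puts the formula on 6 O.
Si: 0.80106 × 2.49760 = 2.001 atoms per formula unit.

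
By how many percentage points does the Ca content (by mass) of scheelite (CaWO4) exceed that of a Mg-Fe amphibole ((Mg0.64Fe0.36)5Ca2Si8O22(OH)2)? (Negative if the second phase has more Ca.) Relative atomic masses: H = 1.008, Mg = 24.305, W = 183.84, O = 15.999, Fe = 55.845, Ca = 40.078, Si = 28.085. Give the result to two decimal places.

4.70 percentage points

M(CaWO4) = 287.914 g/mol, so wt% Ca = 40.078/287.914 × 100 = 13.92%.
M((Mg0.64Fe0.36)5Ca2Si8O22(OH)2) = 869.125 g/mol, so wt% Ca = 80.156/869.125 × 100 = 9.22%.
13.92 − 9.22 = 4.70 pp.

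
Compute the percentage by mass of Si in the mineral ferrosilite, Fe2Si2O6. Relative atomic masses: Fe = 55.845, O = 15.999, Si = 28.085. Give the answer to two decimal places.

21.29 mass %

Formula mass = 2×55.845 + 2×28.085 + 6×15.999 = 263.854 g/mol, of which 56.170 g is Si.
So Si makes up 56.170/263.854 = 0.2129 of the mass, i.e. 21.29%.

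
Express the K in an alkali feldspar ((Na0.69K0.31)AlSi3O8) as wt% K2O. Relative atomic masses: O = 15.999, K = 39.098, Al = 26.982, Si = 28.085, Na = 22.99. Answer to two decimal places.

5.46 wt%

M((Na0.69K0.31)AlSi3O8) = 267.212 g/mol; M(K2O) = 94.195 g/mol.
Moles K2O per formula unit = 0.31 K ÷ 2 = 0.1550.
K2O fraction = (0.1550 × 94.195) / 267.212 = 14.600/267.212 = 0.0546.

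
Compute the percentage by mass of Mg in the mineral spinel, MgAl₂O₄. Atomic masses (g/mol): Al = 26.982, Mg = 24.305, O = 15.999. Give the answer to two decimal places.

M(MgAl₂O₄) = 142.265 g/mol.
Mg contributes 1 × 24.305 = 24.305 g per mole.
24.305/142.265 = 0.1708 → 17.08%.

17.08 mass %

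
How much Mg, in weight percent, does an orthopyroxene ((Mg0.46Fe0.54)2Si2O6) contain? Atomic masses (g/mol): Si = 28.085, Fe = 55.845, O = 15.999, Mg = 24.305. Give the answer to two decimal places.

Formula mass = 0.92*24.305 + 1.08*55.845 + 2*28.085 + 6*15.999 = 234.837 g/mol, of which 22.361 g is Mg.
So Mg makes up 22.361/234.837 = 0.0952 of the mass, i.e. 9.52%.

9.52 weight percent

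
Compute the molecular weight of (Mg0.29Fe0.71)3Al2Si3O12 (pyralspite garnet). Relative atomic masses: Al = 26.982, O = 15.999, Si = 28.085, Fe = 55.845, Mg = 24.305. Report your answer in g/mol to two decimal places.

The formula mass is the sum 0.87×24.305 + 2.13×55.845 + 2×26.982 + 3×28.085 + 12×15.999.

470.30 g/mol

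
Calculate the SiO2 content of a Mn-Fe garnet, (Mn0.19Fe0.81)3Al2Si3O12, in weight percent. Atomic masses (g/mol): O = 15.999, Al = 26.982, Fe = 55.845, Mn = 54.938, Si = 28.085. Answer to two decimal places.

36.25 wt%

M((Mn0.19Fe0.81)3Al2Si3O12) = 497.225 g/mol; M(SiO2) = 60.083 g/mol.
Moles SiO2 per formula unit = 3 Si ÷ 1 = 3.0000.
SiO2 fraction = (3.0000 × 60.083) / 497.225 = 180.249/497.225 = 0.3625.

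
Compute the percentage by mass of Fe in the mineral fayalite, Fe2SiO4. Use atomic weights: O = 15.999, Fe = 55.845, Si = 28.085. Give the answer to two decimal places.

54.81 weight percent

Formula mass = 2·55.845 + 1·28.085 + 4·15.999 = 203.771 g/mol, of which 111.690 g is Fe.
So Fe makes up 111.690/203.771 = 0.5481 of the mass, i.e. 54.81%.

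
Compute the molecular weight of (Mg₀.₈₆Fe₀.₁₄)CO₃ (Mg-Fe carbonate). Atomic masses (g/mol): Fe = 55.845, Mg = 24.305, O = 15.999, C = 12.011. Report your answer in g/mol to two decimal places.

88.73 g/mol

The formula mass is the sum 0.86·24.305 + 0.14·55.845 + 1·12.011 + 3·15.999.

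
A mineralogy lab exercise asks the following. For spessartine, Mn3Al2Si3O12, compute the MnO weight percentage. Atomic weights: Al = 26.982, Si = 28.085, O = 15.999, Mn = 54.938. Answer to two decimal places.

42.99 wt%

M(Mn3Al2Si3O12) = 495.021 g/mol; M(MnO) = 70.937 g/mol.
Moles MnO per formula unit = 3 Mn ÷ 1 = 3.0000.
MnO fraction = (3.0000 × 70.937) / 495.021 = 212.811/495.021 = 0.4299.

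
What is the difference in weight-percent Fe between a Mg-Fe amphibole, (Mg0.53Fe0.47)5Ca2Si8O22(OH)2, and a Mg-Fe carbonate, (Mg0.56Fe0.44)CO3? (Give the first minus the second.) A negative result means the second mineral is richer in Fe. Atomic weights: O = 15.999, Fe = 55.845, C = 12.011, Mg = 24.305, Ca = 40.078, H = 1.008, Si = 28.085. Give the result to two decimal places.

-10.22 percentage points

First mineral: 131.236 g Fe in 886.472 g formula = 14.80 wt% Fe.
Second mineral: 24.572 g Fe in 98.191 g formula = 25.02 wt% Fe.
14.80% − 25.02% gives a difference of -10.22 percentage points.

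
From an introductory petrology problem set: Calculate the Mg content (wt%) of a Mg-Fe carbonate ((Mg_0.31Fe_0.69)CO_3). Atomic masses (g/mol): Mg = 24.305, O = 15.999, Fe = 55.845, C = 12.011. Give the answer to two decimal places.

7.10 wt%

Formula mass = 0.31×24.305 + 0.69×55.845 + 1×12.011 + 3×15.999 = 106.076 g/mol, of which 7.535 g is Mg.
So Mg makes up 7.535/106.076 = 0.0710 of the mass, i.e. 7.10%.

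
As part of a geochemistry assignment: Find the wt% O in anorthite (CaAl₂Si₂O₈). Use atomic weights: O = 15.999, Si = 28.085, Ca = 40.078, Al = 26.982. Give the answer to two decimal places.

M(CaAl₂Si₂O₈) = 278.204 g/mol.
O contributes 8 × 15.999 = 127.992 g per mole.
127.992/278.204 = 0.4601 → 46.01%.

46.01 wt%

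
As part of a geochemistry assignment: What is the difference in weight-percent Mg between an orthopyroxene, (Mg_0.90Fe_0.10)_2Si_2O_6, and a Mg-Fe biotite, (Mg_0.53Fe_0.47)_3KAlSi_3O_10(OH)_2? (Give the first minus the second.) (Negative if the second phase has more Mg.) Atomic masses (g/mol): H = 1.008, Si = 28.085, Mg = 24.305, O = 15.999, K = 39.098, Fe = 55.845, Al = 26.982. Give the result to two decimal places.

12.76 percentage points

First mineral: 43.749 g Mg in 207.082 g formula = 21.13 wt% Mg.
Second mineral: 38.645 g Mg in 461.725 g formula = 8.37 wt% Mg.
21.13% − 8.37% gives a difference of 12.76 percentage points.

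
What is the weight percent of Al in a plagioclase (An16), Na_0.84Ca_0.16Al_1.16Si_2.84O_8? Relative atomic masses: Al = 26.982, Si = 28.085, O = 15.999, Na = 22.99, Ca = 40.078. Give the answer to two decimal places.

11.82 weight percent

Molar mass of Na_0.84Ca_0.16Al_1.16Si_2.84O_8: 0.84×22.99 + 0.16×40.078 + 1.16×26.982 + 2.84×28.085 + 8×15.999 = 264.777 g/mol.
Mass of Al per formula unit: 1.16 × 26.982 = 31.299 g.
Weight fraction Al = 31.299 / 264.777 = 0.1182.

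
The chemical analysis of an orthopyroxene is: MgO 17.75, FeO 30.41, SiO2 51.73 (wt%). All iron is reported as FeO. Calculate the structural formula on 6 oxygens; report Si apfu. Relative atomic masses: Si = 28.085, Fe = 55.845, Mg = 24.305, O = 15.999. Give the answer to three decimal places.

1.998 Si apfu

17.75 wt% MgO ÷ 40.304 g/mol = 0.44040 mol, giving 0.44040 Mg and 0.44040 O.
30.41 wt% FeO ÷ 71.844 g/mol = 0.42328 mol, giving 0.42328 Fe and 0.42328 O.
51.73 wt% SiO2 ÷ 60.083 g/mol = 0.86098 mol, giving 0.86098 Si and 1.72196 O.
Oxygen sums to 2.58564; scaling by 6/2.58564 = 2.32051 puts the formula on 6 O.
Si: 0.86098 × 2.32051 = 1.998 atoms per formula unit.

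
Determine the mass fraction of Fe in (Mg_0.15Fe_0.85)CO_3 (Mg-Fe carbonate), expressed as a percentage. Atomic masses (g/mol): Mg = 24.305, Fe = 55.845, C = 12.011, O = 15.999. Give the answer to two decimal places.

42.72 weight percent

Molar mass of (Mg_0.15Fe_0.85)CO_3: 0.15·24.305 + 0.85·55.845 + 1·12.011 + 3·15.999 = 111.122 g/mol.
Mass of Fe per formula unit: 0.85 × 55.845 = 47.468 g.
Weight fraction Fe = 47.468 / 111.122 = 0.4272.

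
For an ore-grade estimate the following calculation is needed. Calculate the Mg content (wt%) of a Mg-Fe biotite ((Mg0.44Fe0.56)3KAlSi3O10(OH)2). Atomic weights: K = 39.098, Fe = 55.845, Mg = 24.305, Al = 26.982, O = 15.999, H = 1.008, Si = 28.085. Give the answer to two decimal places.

6.82 wt%

Formula mass = 1.32×24.305 + 1.68×55.845 + 1×39.098 + 1×26.982 + 3×28.085 + 12×15.999 + 2×1.008 = 470.241 g/mol, of which 32.083 g is Mg.
So Mg makes up 32.083/470.241 = 0.0682 of the mass, i.e. 6.82%.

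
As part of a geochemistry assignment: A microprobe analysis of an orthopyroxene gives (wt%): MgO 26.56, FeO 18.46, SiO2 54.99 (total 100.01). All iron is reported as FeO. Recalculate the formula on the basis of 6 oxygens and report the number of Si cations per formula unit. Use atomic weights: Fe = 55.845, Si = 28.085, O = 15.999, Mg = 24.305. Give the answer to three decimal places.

1.999 Si apfu

MgO (M=40.304): mol = 0.65899; Mg = 0.65899, O = 0.65899.
FeO (M=71.844): mol = 0.25695; Fe = 0.25695, O = 0.25695.
SiO2 (M=60.083): mol = 0.91523; Si = 0.91523, O = 1.83046.
ΣO = 2.74640; factor = 6/ΣO = 2.18468.
Si apfu = 0.91523 × 2.18468 = 1.999.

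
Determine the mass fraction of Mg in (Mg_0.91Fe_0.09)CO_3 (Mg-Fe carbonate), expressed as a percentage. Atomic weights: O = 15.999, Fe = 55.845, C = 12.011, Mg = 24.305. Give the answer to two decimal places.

M((Mg_0.91Fe_0.09)CO_3) = 87.152 g/mol.
Mg contributes 0.91 × 24.305 = 22.118 g per mole.
22.118/87.152 = 0.2538 → 25.38%.

25.38 weight percent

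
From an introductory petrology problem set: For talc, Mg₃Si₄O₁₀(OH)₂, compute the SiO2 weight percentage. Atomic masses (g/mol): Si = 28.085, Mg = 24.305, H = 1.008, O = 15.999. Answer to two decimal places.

Molar mass of Mg₃Si₄O₁₀(OH)₂ = 3*24.305 + 4*28.085 + 12*15.999 + 2*1.008 = 379.259 g/mol.
Each formula unit contains 4 Si, equivalent to 4/1 = 4.0000 mol SiO2.
M(SiO2) = 1×28.085 + 2×15.999 = 60.083 g/mol.
Mass of SiO2 per formula unit = 4.0000 × 60.083 = 240.332 g.
SiO2 wt% = 240.332 / 379.259 × 100 = 63.37%.

63.37 wt%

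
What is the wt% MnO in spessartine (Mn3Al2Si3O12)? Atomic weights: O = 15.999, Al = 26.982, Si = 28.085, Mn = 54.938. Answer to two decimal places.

Formula mass = 495.021 g/mol.
3 Mn → 3.0000 mol MnO per formula unit; M(MnO) = 70.937, so MnO mass = 212.811 g.
212.811/495.021 × 100 = 42.99 wt%.

42.99 wt%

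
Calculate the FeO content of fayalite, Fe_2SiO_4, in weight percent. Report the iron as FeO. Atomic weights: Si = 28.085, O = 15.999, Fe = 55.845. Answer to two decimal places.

70.51 wt%

Formula mass = 203.771 g/mol.
2 Fe → 2.0000 mol FeO per formula unit; M(FeO) = 71.844, so FeO mass = 143.688 g.
143.688/203.771 × 100 = 70.51 wt%.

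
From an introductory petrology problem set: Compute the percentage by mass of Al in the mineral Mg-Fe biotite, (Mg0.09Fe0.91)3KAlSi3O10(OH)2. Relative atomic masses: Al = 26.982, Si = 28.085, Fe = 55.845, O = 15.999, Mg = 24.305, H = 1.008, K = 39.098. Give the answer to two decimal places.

5.36 weight percent

Formula mass = 0.27×24.305 + 2.73×55.845 + 1×39.098 + 1×26.982 + 3×28.085 + 12×15.999 + 2×1.008 = 503.358 g/mol, of which 26.982 g is Al.
So Al makes up 26.982/503.358 = 0.0536 of the mass, i.e. 5.36%.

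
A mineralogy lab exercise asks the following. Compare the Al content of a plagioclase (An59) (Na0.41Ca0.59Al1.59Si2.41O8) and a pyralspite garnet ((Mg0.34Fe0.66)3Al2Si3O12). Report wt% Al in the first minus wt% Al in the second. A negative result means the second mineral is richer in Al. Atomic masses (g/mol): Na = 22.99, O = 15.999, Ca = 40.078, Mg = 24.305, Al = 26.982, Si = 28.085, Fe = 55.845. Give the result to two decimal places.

Al in Na0.41Ca0.59Al1.59Si2.41O8: molar mass 271.650 g/mol; 1.59×26.982 = 42.901 g → 15.79 wt%.
Al in (Mg0.34Fe0.66)3Al2Si3O12: molar mass 465.571 g/mol; 2×26.982 = 53.964 g → 11.59 wt%.
Difference = 15.79 − 11.59 = 4.20 percentage points.

4.20 percentage points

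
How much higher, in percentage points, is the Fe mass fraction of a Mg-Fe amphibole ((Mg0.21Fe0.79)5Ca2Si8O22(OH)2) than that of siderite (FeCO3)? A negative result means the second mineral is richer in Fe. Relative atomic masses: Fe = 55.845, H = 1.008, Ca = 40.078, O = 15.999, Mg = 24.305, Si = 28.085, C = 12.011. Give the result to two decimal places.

-24.66 percentage points

First mineral: 220.588 g Fe in 936.936 g formula = 23.54 wt% Fe.
Second mineral: 55.845 g Fe in 115.853 g formula = 48.20 wt% Fe.
23.54% − 48.20% gives a difference of -24.66 percentage points.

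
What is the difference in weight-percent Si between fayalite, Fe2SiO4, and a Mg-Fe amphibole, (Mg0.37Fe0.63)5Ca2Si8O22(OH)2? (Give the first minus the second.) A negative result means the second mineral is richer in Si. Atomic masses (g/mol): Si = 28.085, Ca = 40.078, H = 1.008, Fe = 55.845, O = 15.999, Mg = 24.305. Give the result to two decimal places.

-10.86 percentage points

M(Fe2SiO4) = 203.771 g/mol, so wt% Si = 28.085/203.771 × 100 = 13.78%.
M((Mg0.37Fe0.63)5Ca2Si8O22(OH)2) = 911.704 g/mol, so wt% Si = 224.680/911.704 × 100 = 24.64%.
13.78 − 24.64 = -10.86 pp.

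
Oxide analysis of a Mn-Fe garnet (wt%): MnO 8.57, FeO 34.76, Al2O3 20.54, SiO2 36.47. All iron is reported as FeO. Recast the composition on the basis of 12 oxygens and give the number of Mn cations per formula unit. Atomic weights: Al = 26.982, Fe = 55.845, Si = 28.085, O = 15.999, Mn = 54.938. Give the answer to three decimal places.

MnO (M=70.937): mol = 0.12081; Mn = 0.12081, O = 0.12081.
FeO (M=71.844): mol = 0.48383; Fe = 0.48383, O = 0.48383.
Al2O3 (M=101.961): mol = 0.20145; Al = 0.40290, O = 0.60435.
SiO2 (M=60.083): mol = 0.60699; Si = 0.60699, O = 1.21398.
ΣO = 2.42297; factor = 12/ΣO = 4.95260.
Mn apfu = 0.12081 × 4.95260 = 0.598.

0.598 Mn apfu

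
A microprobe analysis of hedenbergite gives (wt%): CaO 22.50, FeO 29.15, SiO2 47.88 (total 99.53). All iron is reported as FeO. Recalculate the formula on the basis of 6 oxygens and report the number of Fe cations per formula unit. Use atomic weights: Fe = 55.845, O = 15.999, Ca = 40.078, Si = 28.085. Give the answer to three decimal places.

CaO (M=56.077): mol = 0.40123; Ca = 0.40123, O = 0.40123.
FeO (M=71.844): mol = 0.40574; Fe = 0.40574, O = 0.40574.
SiO2 (M=60.083): mol = 0.79690; Si = 0.79690, O = 1.59380.
ΣO = 2.40077; factor = 6/ΣO = 2.49920.
Fe apfu = 0.40574 × 2.49920 = 1.014.

1.014 Fe apfu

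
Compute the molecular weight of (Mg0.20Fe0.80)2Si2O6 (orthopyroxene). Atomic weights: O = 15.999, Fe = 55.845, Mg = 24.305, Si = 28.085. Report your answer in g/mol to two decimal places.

M = 0.40·24.305 + 1.60·55.845 + 2·28.085 + 6·15.999

251.24 g/mol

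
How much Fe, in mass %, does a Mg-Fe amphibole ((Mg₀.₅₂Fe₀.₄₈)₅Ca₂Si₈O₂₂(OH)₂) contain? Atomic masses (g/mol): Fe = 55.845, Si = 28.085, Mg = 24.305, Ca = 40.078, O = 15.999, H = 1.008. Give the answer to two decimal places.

15.09 mass %

M((Mg₀.₅₂Fe₀.₄₈)₅Ca₂Si₈O₂₂(OH)₂) = 888.049 g/mol.
Fe contributes 2.40 × 55.845 = 134.028 g per mole.
134.028/888.049 = 0.1509 → 15.09%.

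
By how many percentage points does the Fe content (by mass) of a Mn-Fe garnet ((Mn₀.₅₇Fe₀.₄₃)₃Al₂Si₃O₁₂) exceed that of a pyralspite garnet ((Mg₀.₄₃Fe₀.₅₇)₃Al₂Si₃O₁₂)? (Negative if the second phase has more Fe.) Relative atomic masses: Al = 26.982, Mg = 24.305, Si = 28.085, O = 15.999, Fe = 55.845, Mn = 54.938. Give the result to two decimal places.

-6.37 percentage points

M((Mn₀.₅₇Fe₀.₄₃)₃Al₂Si₃O₁₂) = 496.191 g/mol, so wt% Fe = 72.040/496.191 × 100 = 14.52%.
M((Mg₀.₄₃Fe₀.₅₇)₃Al₂Si₃O₁₂) = 457.055 g/mol, so wt% Fe = 95.495/457.055 × 100 = 20.89%.
14.52 − 20.89 = -6.37 pp.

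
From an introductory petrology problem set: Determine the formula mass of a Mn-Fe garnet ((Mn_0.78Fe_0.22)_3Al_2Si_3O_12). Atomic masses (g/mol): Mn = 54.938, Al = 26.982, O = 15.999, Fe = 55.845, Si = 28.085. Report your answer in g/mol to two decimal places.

M = 2.34(54.938) + 0.66(55.845) + 2(26.982) + 3(28.085) + 12(15.999)

495.62 g/mol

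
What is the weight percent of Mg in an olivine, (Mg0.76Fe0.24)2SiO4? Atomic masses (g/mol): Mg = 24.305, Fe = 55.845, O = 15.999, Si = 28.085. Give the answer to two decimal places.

23.71 weight percent

M((Mg0.76Fe0.24)2SiO4) = 155.830 g/mol.
Mg contributes 1.52 × 24.305 = 36.944 g per mole.
36.944/155.830 = 0.2371 → 23.71%.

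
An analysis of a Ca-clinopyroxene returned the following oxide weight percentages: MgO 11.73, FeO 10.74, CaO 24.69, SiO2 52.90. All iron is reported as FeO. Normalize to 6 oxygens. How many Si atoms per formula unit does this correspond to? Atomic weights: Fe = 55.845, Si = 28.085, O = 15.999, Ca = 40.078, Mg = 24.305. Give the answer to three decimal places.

2.000 Si apfu

11.73 wt% MgO ÷ 40.304 g/mol = 0.29104 mol, giving 0.29104 Mg and 0.29104 O.
10.74 wt% FeO ÷ 71.844 g/mol = 0.14949 mol, giving 0.14949 Fe and 0.14949 O.
24.69 wt% CaO ÷ 56.077 g/mol = 0.44029 mol, giving 0.44029 Ca and 0.44029 O.
52.90 wt% SiO2 ÷ 60.083 g/mol = 0.88045 mol, giving 0.88045 Si and 1.76090 O.
Oxygen sums to 2.64172; scaling by 6/2.64172 = 2.27125 puts the formula on 6 O.
Si: 0.88045 × 2.27125 = 2.000 atoms per formula unit.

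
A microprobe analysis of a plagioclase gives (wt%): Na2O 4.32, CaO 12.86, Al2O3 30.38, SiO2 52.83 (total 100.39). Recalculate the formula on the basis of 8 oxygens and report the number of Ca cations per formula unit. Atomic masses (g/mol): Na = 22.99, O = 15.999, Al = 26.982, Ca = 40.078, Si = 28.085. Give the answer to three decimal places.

Na2O (M=61.979): mol = 0.06970; Na = 0.13940, O = 0.06970.
CaO (M=56.077): mol = 0.22933; Ca = 0.22933, O = 0.22933.
Al2O3 (M=101.961): mol = 0.29796; Al = 0.59592, O = 0.89388.
SiO2 (M=60.083): mol = 0.87928; Si = 0.87928, O = 1.75856.
ΣO = 2.95147; factor = 8/ΣO = 2.71051.
Ca apfu = 0.22933 × 2.71051 = 0.622.

0.622 Ca apfu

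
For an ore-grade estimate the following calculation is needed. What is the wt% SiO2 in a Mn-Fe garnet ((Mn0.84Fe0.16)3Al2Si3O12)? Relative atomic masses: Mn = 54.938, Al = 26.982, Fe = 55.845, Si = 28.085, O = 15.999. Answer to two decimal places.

Formula mass = 495.456 g/mol.
3 Si → 3.0000 mol SiO2 per formula unit; M(SiO2) = 60.083, so SiO2 mass = 180.249 g.
180.249/495.456 × 100 = 36.38 wt%.

36.38 wt%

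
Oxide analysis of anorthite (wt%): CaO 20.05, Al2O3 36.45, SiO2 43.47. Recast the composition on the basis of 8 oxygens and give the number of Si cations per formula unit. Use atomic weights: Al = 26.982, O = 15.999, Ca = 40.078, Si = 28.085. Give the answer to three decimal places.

2.012 Si apfu

CaO: 20.05/56.077 = 0.35754 mol → 0.35754 mol Ca, 0.35754 mol O.
Al2O3: 36.45/101.961 = 0.35749 mol → 0.71498 mol Al, 1.07247 mol O.
SiO2: 43.47/60.083 = 0.72350 mol → 0.72350 mol Si, 1.44700 mol O.
Total oxygen = 2.87701 mol. Normalization factor = 8/2.87701 = 2.78066.
Si per 8 O = 0.72350 × 2.78066 = 2.012.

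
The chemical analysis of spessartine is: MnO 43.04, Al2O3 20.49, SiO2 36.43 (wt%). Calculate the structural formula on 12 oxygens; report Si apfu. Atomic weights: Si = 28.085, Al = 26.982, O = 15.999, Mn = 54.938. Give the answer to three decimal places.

3.004 Si apfu

MnO (M=70.937): mol = 0.60674; Mn = 0.60674, O = 0.60674.
Al2O3 (M=101.961): mol = 0.20096; Al = 0.40192, O = 0.60288.
SiO2 (M=60.083): mol = 0.60633; Si = 0.60633, O = 1.21266.
ΣO = 2.42228; factor = 12/ΣO = 4.95401.
Si apfu = 0.60633 × 4.95401 = 3.004.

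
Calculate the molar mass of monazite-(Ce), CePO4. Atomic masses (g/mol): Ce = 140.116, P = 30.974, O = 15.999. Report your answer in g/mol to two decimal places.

235.09 g/mol

Ce: 1 × 140.116 = 140.1160
P: 1 × 30.974 = 30.9740
O: 4 × 15.999 = 63.9960
Summing the contributions gives the formula mass.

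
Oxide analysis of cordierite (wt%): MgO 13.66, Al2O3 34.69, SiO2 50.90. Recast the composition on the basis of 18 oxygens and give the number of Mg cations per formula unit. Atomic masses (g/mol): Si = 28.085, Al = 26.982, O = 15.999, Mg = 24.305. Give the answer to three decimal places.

MgO (M=40.304): mol = 0.33892; Mg = 0.33892, O = 0.33892.
Al2O3 (M=101.961): mol = 0.34023; Al = 0.68046, O = 1.02069.
SiO2 (M=60.083): mol = 0.84716; Si = 0.84716, O = 1.69432.
ΣO = 3.05393; factor = 18/ΣO = 5.89404.
Mg apfu = 0.33892 × 5.89404 = 1.998.

1.998 Mg apfu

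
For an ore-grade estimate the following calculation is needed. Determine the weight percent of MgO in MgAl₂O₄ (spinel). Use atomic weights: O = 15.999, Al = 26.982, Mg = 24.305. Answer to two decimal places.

28.33 wt%

M(MgAl₂O₄) = 142.265 g/mol; M(MgO) = 40.304 g/mol.
Moles MgO per formula unit = 1 Mg ÷ 1 = 1.0000.
MgO fraction = (1.0000 × 40.304) / 142.265 = 40.304/142.265 = 0.2833.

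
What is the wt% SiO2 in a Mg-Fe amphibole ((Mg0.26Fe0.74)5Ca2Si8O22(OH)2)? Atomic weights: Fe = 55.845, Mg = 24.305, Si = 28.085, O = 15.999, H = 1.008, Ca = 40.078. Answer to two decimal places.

51.74 wt%

Molar mass of (Mg0.26Fe0.74)5Ca2Si8O22(OH)2 = 1.30·24.305 + 3.70·55.845 + 2·40.078 + 8·28.085 + 24·15.999 + 2·1.008 = 929.051 g/mol.
Each formula unit contains 8 Si, equivalent to 8/1 = 8.0000 mol SiO2.
M(SiO2) = 1×28.085 + 2×15.999 = 60.083 g/mol.
Mass of SiO2 per formula unit = 8.0000 × 60.083 = 480.664 g.
SiO2 wt% = 480.664 / 929.051 × 100 = 51.74%.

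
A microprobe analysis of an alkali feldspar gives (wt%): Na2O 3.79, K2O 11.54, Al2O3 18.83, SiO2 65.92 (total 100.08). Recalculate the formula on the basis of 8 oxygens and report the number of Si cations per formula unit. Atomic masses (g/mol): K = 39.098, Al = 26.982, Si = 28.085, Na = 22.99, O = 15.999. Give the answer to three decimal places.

2.994 Si apfu

3.79 wt% Na2O ÷ 61.979 g/mol = 0.06115 mol, giving 0.12230 Na and 0.06115 O.
11.54 wt% K2O ÷ 94.195 g/mol = 0.12251 mol, giving 0.24502 K and 0.12251 O.
18.83 wt% Al2O3 ÷ 101.961 g/mol = 0.18468 mol, giving 0.36936 Al and 0.55404 O.
65.92 wt% SiO2 ÷ 60.083 g/mol = 1.09715 mol, giving 1.09715 Si and 2.19430 O.
Oxygen sums to 2.93200; scaling by 8/2.93200 = 2.72851 puts the formula on 8 O.
Si: 1.09715 × 2.72851 = 2.994 atoms per formula unit.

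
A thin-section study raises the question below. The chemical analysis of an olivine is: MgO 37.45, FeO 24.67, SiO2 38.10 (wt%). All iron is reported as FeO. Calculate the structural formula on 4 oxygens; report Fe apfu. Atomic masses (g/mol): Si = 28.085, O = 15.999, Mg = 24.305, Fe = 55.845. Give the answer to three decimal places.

0.541 Fe apfu

MgO (M=40.304): mol = 0.92919; Mg = 0.92919, O = 0.92919.
FeO (M=71.844): mol = 0.34338; Fe = 0.34338, O = 0.34338.
SiO2 (M=60.083): mol = 0.63412; Si = 0.63412, O = 1.26824.
ΣO = 2.54081; factor = 4/ΣO = 1.57430.
Fe apfu = 0.34338 × 1.57430 = 0.541.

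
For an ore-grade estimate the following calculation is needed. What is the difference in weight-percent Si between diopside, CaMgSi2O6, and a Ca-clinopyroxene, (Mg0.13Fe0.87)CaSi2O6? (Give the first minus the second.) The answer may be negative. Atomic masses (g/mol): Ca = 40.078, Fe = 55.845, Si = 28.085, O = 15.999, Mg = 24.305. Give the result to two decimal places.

M(CaMgSi2O6) = 216.547 g/mol, so wt% Si = 56.170/216.547 × 100 = 25.94%.
M((Mg0.13Fe0.87)CaSi2O6) = 243.987 g/mol, so wt% Si = 56.170/243.987 × 100 = 23.02%.
25.94 − 23.02 = 2.92 pp.

2.92 percentage points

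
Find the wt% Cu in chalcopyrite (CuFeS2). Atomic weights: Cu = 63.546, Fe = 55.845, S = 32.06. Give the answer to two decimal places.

34.63 weight percent

M(CuFeS2) = 183.511 g/mol.
Cu contributes 1 × 63.546 = 63.546 g per mole.
63.546/183.511 = 0.3463 → 34.63%.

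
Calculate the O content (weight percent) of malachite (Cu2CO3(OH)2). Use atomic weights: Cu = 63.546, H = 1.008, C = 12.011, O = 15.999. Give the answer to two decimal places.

Molar mass of Cu2CO3(OH)2: 2·63.546 + 1·12.011 + 5·15.999 + 2·1.008 = 221.114 g/mol.
Mass of O per formula unit: 5 × 15.999 = 79.995 g.
Weight fraction O = 79.995 / 221.114 = 0.3618.

36.18 weight percent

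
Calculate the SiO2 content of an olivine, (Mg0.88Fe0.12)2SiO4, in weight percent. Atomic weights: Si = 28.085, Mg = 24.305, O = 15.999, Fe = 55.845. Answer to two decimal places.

40.53 wt%

Molar mass of (Mg0.88Fe0.12)2SiO4 = 1.76·24.305 + 0.24·55.845 + 1·28.085 + 4·15.999 = 148.261 g/mol.
Each formula unit contains 1 Si, equivalent to 1/1 = 1.0000 mol SiO2.
M(SiO2) = 1×28.085 + 2×15.999 = 60.083 g/mol.
Mass of SiO2 per formula unit = 1.0000 × 60.083 = 60.083 g.
SiO2 wt% = 60.083 / 148.261 × 100 = 40.53%.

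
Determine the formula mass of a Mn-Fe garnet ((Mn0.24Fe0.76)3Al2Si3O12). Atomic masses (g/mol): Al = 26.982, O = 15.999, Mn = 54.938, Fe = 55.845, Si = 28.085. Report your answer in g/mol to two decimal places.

497.09 g/mol

Mn: 0.72 × 54.938 = 39.5554
Fe: 2.28 × 55.845 = 127.3266
Al: 2 × 26.982 = 53.9640
Si: 3 × 28.085 = 84.2550
O: 12 × 15.999 = 191.9880
Summing the contributions gives the formula mass.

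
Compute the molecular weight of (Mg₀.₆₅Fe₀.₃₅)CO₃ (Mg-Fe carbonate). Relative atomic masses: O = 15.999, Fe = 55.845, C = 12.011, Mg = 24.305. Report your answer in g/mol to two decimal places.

The formula mass is the sum 0.65·24.305 + 0.35·55.845 + 1·12.011 + 3·15.999.

95.35 g/mol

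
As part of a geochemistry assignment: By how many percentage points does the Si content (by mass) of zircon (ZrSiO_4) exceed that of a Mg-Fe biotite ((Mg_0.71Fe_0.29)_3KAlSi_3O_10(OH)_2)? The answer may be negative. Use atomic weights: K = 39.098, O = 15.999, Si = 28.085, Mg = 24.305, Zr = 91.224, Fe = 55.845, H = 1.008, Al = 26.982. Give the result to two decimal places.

-3.63 percentage points

M(ZrSiO_4) = 183.305 g/mol, so wt% Si = 28.085/183.305 × 100 = 15.32%.
M((Mg_0.71Fe_0.29)_3KAlSi_3O_10(OH)_2) = 444.694 g/mol, so wt% Si = 84.255/444.694 × 100 = 18.95%.
15.32 − 18.95 = -3.63 pp.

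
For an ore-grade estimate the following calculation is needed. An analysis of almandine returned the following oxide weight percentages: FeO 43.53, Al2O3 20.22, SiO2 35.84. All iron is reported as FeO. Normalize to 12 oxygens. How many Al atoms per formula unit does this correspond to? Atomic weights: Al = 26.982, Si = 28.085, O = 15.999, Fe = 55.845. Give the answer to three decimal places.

1.988 Al apfu

43.53 wt% FeO ÷ 71.844 g/mol = 0.60590 mol, giving 0.60590 Fe and 0.60590 O.
20.22 wt% Al2O3 ÷ 101.961 g/mol = 0.19831 mol, giving 0.39662 Al and 0.59493 O.
35.84 wt% SiO2 ÷ 60.083 g/mol = 0.59651 mol, giving 0.59651 Si and 1.19302 O.
Oxygen sums to 2.39385; scaling by 12/2.39385 = 5.01285 puts the formula on 12 O.
Al: 0.39662 × 5.01285 = 1.988 atoms per formula unit.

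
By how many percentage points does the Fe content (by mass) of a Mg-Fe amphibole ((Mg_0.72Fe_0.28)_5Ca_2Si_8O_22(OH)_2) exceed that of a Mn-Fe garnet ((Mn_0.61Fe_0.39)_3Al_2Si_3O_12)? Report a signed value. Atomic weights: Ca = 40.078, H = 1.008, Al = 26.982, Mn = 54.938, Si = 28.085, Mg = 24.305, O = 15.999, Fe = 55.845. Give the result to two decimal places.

-4.04 percentage points

M((Mg_0.72Fe_0.28)_5Ca_2Si_8O_22(OH)_2) = 856.509 g/mol, so wt% Fe = 78.183/856.509 × 100 = 9.13%.
M((Mn_0.61Fe_0.39)_3Al_2Si_3O_12) = 496.082 g/mol, so wt% Fe = 65.339/496.082 × 100 = 13.17%.
9.13 − 13.17 = -4.04 pp.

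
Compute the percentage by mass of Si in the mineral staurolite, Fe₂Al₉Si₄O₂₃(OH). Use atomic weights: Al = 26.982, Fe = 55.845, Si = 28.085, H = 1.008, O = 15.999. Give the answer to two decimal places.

13.19 weight percent

Molar mass of Fe₂Al₉Si₄O₂₃(OH): 2×55.845 + 9×26.982 + 4×28.085 + 24×15.999 + 1×1.008 = 851.852 g/mol.
Mass of Si per formula unit: 4 × 28.085 = 112.340 g.
Weight fraction Si = 112.340 / 851.852 = 0.1319.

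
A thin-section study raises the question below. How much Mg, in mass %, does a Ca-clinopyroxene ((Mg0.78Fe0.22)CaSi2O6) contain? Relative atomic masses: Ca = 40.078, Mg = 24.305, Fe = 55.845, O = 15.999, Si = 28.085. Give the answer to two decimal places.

M((Mg0.78Fe0.22)CaSi2O6) = 223.486 g/mol.
Mg contributes 0.78 × 24.305 = 18.958 g per mole.
18.958/223.486 = 0.0848 → 8.48%.

8.48 mass %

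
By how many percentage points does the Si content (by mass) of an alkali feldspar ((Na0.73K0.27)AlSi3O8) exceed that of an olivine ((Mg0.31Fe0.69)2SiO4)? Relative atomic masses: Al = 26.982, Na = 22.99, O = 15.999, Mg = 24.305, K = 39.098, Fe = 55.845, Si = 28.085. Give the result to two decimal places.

16.36 percentage points

Si in (Na0.73K0.27)AlSi3O8: molar mass 266.568 g/mol; 3×28.085 = 84.255 g → 31.61 wt%.
Si in (Mg0.31Fe0.69)2SiO4: molar mass 184.216 g/mol; 1×28.085 = 28.085 g → 15.25 wt%.
Difference = 31.61 − 15.25 = 16.36 percentage points.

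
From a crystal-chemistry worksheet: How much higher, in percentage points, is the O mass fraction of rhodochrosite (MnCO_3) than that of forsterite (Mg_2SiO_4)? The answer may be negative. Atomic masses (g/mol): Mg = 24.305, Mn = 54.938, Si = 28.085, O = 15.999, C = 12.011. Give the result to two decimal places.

-3.73 percentage points

O in MnCO_3: molar mass 114.946 g/mol; 3×15.999 = 47.997 g → 41.76 wt%.
O in Mg_2SiO_4: molar mass 140.691 g/mol; 4×15.999 = 63.996 g → 45.49 wt%.
Difference = 41.76 − 45.49 = -3.73 percentage points.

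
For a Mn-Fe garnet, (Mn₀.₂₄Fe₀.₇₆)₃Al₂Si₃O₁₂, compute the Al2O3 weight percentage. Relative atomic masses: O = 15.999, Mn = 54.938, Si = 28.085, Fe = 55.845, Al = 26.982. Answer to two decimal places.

Molar mass of (Mn₀.₂₄Fe₀.₇₆)₃Al₂Si₃O₁₂ = 0.72*54.938 + 2.28*55.845 + 2*26.982 + 3*28.085 + 12*15.999 = 497.089 g/mol.
Each formula unit contains 2 Al, equivalent to 2/2 = 1.0000 mol Al2O3.
M(Al2O3) = 2×26.982 + 3×15.999 = 101.961 g/mol.
Mass of Al2O3 per formula unit = 1.0000 × 101.961 = 101.961 g.
Al2O3 wt% = 101.961 / 497.089 × 100 = 20.51%.

20.51 wt%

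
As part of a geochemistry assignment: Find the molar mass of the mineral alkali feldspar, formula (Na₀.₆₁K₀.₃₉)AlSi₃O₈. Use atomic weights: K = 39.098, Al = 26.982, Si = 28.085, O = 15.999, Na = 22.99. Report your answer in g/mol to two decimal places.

268.50 g/mol

The formula mass is the sum 0.61(22.99) + 0.39(39.098) + 1(26.982) + 3(28.085) + 8(15.999).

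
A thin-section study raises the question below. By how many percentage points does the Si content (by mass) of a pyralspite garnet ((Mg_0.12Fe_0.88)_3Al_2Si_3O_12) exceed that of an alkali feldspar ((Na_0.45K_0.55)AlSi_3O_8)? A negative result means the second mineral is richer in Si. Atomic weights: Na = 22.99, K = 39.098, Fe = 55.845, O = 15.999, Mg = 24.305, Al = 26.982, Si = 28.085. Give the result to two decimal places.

-13.76 percentage points

First mineral: 84.255 g Si in 486.388 g formula = 17.32 wt% Si.
Second mineral: 84.255 g Si in 271.078 g formula = 31.08 wt% Si.
17.32% − 31.08% gives a difference of -13.76 percentage points.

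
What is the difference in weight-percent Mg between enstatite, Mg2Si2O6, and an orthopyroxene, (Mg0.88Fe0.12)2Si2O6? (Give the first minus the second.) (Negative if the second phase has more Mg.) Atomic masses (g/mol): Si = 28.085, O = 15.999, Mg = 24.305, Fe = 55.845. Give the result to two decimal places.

Mg in Mg2Si2O6: molar mass 200.774 g/mol; 2×24.305 = 48.610 g → 24.21 wt%.
Mg in (Mg0.88Fe0.12)2Si2O6: molar mass 208.344 g/mol; 1.76×24.305 = 42.777 g → 20.53 wt%.
Difference = 24.21 − 20.53 = 3.68 percentage points.

3.68 percentage points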